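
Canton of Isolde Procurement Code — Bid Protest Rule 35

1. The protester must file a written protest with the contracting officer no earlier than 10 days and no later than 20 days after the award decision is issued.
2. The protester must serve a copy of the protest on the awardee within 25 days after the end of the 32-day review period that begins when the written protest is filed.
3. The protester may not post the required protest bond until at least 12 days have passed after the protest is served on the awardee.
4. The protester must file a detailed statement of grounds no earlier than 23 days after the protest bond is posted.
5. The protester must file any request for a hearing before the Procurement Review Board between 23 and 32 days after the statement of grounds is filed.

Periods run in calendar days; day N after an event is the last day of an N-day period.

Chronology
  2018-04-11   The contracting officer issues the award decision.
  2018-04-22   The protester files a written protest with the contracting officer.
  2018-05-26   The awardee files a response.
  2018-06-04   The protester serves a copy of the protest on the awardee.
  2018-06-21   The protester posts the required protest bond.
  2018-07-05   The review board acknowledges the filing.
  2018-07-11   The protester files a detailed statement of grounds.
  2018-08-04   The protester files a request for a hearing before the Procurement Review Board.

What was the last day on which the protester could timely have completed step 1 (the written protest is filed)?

Step 1 runs from 2018-04-11, when the award decision is issued. The window is 10–20 days after 2018-04-11; it closes on 2018-05-01.

2018-05-01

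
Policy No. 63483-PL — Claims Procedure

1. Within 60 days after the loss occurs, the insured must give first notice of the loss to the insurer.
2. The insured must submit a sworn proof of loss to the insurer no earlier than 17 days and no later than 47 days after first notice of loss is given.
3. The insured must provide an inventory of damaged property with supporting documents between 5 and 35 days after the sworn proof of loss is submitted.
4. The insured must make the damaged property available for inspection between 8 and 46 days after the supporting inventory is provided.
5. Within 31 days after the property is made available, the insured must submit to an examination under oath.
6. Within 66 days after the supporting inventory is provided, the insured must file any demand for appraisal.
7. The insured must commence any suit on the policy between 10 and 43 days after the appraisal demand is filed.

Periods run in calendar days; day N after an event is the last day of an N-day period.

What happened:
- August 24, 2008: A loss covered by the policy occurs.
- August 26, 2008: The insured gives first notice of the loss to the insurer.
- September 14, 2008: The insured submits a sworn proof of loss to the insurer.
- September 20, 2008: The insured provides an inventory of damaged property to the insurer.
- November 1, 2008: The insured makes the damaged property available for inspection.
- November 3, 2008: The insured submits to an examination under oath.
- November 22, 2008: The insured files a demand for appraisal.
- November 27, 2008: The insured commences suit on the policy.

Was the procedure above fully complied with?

No

(1) due by August 24, 2008 + 60 days = October 23, 2008; August 26, 2008 is within that limit.
(2) the permitted window runs from August 26, 2008 + 17 = September 12, 2008 to August 26, 2008 + 47 = October 12, 2008; September 14, 2008 falls inside that range.
(3) the permitted window runs from September 14, 2008 + 5 = September 19, 2008 to September 14, 2008 + 35 = October 19, 2008; September 20, 2008 falls inside that range.
(4) the permitted window runs from September 20, 2008 + 8 = September 28, 2008 to September 20, 2008 + 46 = November 5, 2008; done November 1, 2008 — within the window.
(5) due by November 1, 2008 + 31 days = December 2, 2008; completed November 3, 2008, before the deadline.
(6) due by September 20, 2008 + 66 days = November 25, 2008; November 22, 2008 is within that limit.
(7) the permitted window runs from November 22, 2008 + 10 = December 2, 2008 to November 22, 2008 + 43 = January 4, 2009; done November 27, 2008 — 5 days before the window opened.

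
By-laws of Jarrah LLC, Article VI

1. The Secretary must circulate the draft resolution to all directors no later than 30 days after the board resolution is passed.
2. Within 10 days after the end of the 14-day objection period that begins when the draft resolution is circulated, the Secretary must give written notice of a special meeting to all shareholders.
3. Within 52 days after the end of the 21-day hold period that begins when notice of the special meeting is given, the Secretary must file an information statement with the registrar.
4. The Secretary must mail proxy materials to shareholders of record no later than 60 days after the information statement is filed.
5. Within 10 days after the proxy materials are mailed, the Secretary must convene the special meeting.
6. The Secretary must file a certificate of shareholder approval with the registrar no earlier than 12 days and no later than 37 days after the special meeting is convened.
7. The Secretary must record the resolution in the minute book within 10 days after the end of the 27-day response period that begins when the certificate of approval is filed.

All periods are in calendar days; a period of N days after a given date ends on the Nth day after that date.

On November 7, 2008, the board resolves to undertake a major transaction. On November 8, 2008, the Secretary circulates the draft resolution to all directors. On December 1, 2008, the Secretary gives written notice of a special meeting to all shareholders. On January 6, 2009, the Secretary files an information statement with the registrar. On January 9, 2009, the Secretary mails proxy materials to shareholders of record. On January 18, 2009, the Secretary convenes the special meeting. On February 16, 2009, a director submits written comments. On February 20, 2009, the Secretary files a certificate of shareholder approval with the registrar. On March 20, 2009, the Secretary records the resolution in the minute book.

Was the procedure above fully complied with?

Step 1: 30 days after November 7, 2008 (when the board resolution is passed) is December 7, 2008; completed November 8, 2008, before the deadline.
Step 2: 10 days after November 22, 2008 (end of the 14-day objection period, which began when the draft resolution is circulated on November 8, 2008) is December 2, 2008; completed December 1, 2008, before the deadline.
Step 3: 52 days after December 22, 2008 (end of the 21-day hold period, which began when notice of the special meeting is given on December 1, 2008) is February 12, 2009; January 6, 2009 is within that limit.
Step 4: 60 days after January 6, 2009 (when the information statement is filed) is March 7, 2009; completed January 9, 2009, before the deadline.
Step 5: 10 days after January 9, 2009 (when the proxy materials are mailed) is January 19, 2009; January 18, 2009 is within that limit.
Step 6: the window is 12–37 days after January 18, 2009 (when the special meeting is convened), so January 30, 2009 through February 24, 2009; February 20, 2009 falls inside that range.
Step 7: 10 days after March 19, 2009 (end of the 27-day response period, which began when the certificate of approval is filed on February 20, 2009) is March 29, 2009; March 20, 2009 is within that limit.

Yes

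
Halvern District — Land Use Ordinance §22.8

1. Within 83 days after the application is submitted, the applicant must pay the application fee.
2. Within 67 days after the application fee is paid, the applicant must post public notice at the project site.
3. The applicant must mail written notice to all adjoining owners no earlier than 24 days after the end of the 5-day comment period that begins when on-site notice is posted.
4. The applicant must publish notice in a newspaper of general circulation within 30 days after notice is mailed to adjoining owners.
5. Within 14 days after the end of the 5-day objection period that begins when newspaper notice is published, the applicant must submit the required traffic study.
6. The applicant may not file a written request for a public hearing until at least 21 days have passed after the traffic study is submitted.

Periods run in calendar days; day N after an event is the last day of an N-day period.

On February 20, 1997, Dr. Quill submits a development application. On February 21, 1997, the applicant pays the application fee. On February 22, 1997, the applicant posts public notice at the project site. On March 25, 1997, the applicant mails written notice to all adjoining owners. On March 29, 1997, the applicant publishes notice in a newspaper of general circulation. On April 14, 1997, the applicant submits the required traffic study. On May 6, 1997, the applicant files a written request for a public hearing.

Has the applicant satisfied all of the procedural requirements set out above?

Step 1: 83 days after February 20, 1997 (when the application is submitted) is May 14, 1997; February 21, 1997 is within that limit.
Step 2: 67 days after February 21, 1997 (when the application fee is paid) is April 29, 1997; February 22, 1997 is within that limit.
Step 3: the earliest permitted date is 24 days after February 27, 1997 (end of the 5-day comment period, which began when on-site notice is posted on February 22, 1997), i.e. March 23, 1997; done March 25, 1997 — permitted.
Step 4: 30 days after March 25, 1997 (when notice is mailed to adjoining owners) is April 24, 1997; completed March 29, 1997, before the deadline.
Step 5: 14 days after April 3, 1997 (end of the 5-day objection period, which began when newspaper notice is published on March 29, 1997) is April 17, 1997; done April 14, 1997 — timely.
Step 6: the earliest permitted date is 21 days after April 14, 1997 (when the traffic study is submitted), i.e. May 5, 1997; May 6, 1997 is on or after that date.

Yes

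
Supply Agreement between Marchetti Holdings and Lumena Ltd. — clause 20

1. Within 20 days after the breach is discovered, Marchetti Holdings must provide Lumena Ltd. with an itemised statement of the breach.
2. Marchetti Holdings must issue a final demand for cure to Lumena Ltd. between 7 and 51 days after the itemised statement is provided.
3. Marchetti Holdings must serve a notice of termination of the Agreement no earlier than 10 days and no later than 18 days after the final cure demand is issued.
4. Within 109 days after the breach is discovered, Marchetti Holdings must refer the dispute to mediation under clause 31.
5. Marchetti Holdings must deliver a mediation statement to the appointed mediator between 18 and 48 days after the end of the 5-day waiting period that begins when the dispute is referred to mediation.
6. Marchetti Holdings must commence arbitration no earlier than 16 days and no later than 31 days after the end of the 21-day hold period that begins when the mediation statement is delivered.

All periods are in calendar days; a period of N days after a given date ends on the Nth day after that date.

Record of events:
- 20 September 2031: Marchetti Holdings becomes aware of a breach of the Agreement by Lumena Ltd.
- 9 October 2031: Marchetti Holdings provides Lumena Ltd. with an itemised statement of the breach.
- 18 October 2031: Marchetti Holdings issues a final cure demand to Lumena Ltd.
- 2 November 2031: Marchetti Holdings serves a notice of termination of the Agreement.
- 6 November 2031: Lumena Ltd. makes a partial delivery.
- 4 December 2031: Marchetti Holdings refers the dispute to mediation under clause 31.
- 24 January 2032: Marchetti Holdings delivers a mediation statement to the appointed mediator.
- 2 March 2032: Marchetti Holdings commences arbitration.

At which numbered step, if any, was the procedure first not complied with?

None — every step was satisfied

Step 1 — counting 20 days from 20 September 2031 (when the breach is discovered) gives a deadline of 10 October 2031; completed 9 October 2031, before the deadline.
Step 2 — 7 and 51 days from 9 October 2031 (when the itemised statement is provided) are 16 October 2031 and 29 November 2031 respectively; 18 October 2031 falls inside that range.
Step 3 — 10 and 18 days from 18 October 2031 (when the final cure demand is issued) are 28 October 2031 and 5 November 2031 respectively; done 2 November 2031 — within the window.
Step 4 — counting 109 days from 20 September 2031 (when the breach is discovered) gives a deadline of 7 January 2032; 4 December 2031 is within that limit.
Step 5 — 18 and 48 days from 9 December 2031 (end of the 5-day waiting period, which began when the dispute is referred to mediation on 4 December 2031) are 27 December 2031 and 26 January 2032 respectively; 24 January 2032 falls inside that range.
Step 6 — 16 and 31 days from 14 February 2032 (end of the 21-day hold period, which began when the mediation statement is delivered on 24 January 2032) are 1 March 2032 and 16 March 2032 respectively; done 2 March 2032 — within the window.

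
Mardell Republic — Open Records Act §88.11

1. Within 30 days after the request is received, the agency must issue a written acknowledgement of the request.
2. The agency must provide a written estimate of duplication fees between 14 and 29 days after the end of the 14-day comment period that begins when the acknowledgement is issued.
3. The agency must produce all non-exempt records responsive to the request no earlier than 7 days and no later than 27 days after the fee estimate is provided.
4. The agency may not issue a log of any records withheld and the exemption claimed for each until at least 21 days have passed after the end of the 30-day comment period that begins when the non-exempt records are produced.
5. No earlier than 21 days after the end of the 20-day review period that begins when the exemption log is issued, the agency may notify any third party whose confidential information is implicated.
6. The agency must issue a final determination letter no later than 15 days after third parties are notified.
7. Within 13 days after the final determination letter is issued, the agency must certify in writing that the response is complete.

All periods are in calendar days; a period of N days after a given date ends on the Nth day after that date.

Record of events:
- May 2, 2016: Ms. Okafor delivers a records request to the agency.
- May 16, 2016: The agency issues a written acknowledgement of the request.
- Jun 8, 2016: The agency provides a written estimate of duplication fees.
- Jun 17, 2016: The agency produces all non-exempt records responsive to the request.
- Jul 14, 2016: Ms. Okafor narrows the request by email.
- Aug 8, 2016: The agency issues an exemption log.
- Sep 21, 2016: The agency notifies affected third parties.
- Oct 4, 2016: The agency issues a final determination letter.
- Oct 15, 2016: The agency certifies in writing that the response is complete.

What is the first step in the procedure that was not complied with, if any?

Step 2

Step 1 — counting 30 days from May 2, 2016 (when the request is received) gives a deadline of Jun 1, 2016; done May 16, 2016 — timely.
Step 2 — 14 and 29 days from May 30, 2016 (end of the 14-day comment period, which began when the acknowledgement is issued on May 16, 2016) are Jun 13, 2016 and Jun 28, 2016 respectively; done Jun 8, 2016 — 5 days before the window opened.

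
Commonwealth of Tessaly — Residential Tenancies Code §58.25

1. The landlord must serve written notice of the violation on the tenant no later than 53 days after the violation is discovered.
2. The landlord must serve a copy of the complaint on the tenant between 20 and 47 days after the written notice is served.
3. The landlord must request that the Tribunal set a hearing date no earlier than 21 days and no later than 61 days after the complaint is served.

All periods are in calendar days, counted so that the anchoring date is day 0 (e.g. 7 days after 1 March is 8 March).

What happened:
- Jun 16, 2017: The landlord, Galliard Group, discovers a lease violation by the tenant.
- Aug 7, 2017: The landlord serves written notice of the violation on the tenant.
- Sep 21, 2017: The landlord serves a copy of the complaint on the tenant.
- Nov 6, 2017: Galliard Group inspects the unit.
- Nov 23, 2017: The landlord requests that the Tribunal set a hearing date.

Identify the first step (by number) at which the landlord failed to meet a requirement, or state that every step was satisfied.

Step 1: 53 days after Jun 16, 2017 (when the violation is discovered) is Aug 8, 2017; done Aug 7, 2017 — timely.
Step 2: the window is 20–47 days after Aug 7, 2017 (when the written notice is served), so Aug 27, 2017 through Sep 23, 2017; Sep 21, 2017 falls inside that range.
Step 3: the window is 21–61 days after Sep 21, 2017 (when the complaint is served), so Oct 12, 2017 through Nov 21, 2017; done Nov 23, 2017 — 2 days after the window closed.

Step 3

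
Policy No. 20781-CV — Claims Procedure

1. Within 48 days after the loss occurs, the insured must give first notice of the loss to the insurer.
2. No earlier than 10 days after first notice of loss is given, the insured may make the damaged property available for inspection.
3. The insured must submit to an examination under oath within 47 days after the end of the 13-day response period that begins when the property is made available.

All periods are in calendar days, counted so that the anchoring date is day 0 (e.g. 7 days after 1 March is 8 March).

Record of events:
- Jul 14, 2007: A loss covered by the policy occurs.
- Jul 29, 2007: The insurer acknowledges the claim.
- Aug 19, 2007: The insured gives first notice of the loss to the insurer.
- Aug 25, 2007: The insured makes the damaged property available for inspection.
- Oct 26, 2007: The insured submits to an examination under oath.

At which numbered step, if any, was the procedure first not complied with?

Step 2

Step 1 — counting 48 days from Jul 14, 2007 (when the loss occurs) gives a deadline of Aug 31, 2007; done Aug 19, 2007 — timely.
Step 2 — must wait 10 days from Aug 19, 2007 (when first notice of loss is given), so not before Aug 29, 2007; done Aug 25, 2007 — 4 days too early.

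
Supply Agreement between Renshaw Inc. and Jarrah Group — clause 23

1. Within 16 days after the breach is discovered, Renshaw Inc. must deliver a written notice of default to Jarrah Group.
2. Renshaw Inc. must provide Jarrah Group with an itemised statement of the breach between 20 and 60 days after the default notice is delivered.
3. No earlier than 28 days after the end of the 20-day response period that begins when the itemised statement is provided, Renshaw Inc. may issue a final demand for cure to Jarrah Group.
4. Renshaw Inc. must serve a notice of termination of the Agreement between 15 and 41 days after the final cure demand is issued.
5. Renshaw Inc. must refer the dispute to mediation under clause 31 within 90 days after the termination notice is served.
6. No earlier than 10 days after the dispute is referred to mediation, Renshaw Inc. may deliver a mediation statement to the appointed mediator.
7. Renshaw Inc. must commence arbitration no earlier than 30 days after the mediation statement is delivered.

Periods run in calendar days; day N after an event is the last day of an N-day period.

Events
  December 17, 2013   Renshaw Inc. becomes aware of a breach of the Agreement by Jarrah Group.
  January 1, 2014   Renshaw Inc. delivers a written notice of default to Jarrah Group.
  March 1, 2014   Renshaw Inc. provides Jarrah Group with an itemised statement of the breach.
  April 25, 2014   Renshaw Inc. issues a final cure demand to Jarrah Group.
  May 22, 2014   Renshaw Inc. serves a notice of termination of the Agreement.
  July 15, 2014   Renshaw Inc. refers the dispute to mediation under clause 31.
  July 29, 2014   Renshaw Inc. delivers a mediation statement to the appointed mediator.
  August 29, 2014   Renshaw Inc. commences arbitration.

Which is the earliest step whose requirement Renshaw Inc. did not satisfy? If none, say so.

(1) due by December 17, 2013 + 16 days = January 2, 2014; completed January 1, 2014, before the deadline.
(2) the permitted window runs from January 1, 2014 + 20 = January 21, 2014 to January 1, 2014 + 60 = March 2, 2014; done March 1, 2014 — within the window.
(3) permitted from March 21, 2014 + 28 days = April 18, 2014 onward; April 25, 2014 is on or after that date.
(4) the permitted window runs from April 25, 2014 + 15 = May 10, 2014 to April 25, 2014 + 41 = June 5, 2014; May 22, 2014 falls inside that range.
(5) due by May 22, 2014 + 90 days = August 20, 2014; completed July 15, 2014, before the deadline.
(6) permitted from July 15, 2014 + 10 days = July 25, 2014 onward; done July 29, 2014 — permitted.
(7) permitted from July 29, 2014 + 30 days = August 28, 2014 onward; done August 29, 2014, after the minimum wait.

None — every step was satisfied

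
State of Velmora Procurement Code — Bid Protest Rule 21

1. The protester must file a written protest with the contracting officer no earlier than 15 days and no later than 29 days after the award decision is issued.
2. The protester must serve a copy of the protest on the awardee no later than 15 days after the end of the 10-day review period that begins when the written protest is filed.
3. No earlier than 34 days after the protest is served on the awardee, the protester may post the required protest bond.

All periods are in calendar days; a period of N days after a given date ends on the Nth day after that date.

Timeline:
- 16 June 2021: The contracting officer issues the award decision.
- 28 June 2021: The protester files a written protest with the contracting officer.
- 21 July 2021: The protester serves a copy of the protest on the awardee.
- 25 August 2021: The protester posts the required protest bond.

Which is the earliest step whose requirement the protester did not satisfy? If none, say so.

Step 1 — 15 and 29 days from 16 June 2021 (when the award decision is issued) are 1 July 2021 and 15 July 2021 respectively; 28 June 2021 is 3 days too early.

Step 1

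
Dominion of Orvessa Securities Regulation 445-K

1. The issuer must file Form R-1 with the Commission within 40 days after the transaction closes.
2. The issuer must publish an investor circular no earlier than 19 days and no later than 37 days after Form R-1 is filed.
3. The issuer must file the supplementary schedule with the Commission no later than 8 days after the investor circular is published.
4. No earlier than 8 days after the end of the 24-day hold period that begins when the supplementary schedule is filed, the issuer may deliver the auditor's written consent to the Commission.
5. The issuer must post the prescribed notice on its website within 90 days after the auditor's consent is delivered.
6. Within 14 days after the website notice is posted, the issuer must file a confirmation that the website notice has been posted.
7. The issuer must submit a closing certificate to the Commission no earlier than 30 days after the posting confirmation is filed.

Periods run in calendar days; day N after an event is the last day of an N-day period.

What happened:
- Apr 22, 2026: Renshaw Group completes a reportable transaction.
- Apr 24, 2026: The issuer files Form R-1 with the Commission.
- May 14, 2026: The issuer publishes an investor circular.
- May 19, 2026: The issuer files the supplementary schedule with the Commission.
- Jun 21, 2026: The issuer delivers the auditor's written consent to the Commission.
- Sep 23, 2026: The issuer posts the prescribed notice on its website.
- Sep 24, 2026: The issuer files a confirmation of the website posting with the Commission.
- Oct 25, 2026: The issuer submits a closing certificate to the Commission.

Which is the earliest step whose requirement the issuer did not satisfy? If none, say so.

Step 1 — counting 40 days from Apr 22, 2026 (when the transaction closes) gives a deadline of Jun 1, 2026; Apr 24, 2026 is within that limit.
Step 2 — 19 and 37 days from Apr 24, 2026 (when Form R-1 is filed) are May 13, 2026 and May 31, 2026 respectively; done May 14, 2026, which is between those dates.
Step 3 — counting 8 days from May 14, 2026 (when the investor circular is published) gives a deadline of May 22, 2026; May 19, 2026 is within that limit.
Step 4 — must wait 8 days from Jun 12, 2026 (end of the 24-day hold period, which began when the supplementary schedule is filed on May 19, 2026), so not before Jun 20, 2026; done Jun 21, 2026, after the minimum wait.
Step 5 — counting 90 days from Jun 21, 2026 (when the auditor's consent is delivered) gives a deadline of Sep 19, 2026; done Sep 23, 2026 — 4 days late.
That is the first point of non-compliance.

Step 5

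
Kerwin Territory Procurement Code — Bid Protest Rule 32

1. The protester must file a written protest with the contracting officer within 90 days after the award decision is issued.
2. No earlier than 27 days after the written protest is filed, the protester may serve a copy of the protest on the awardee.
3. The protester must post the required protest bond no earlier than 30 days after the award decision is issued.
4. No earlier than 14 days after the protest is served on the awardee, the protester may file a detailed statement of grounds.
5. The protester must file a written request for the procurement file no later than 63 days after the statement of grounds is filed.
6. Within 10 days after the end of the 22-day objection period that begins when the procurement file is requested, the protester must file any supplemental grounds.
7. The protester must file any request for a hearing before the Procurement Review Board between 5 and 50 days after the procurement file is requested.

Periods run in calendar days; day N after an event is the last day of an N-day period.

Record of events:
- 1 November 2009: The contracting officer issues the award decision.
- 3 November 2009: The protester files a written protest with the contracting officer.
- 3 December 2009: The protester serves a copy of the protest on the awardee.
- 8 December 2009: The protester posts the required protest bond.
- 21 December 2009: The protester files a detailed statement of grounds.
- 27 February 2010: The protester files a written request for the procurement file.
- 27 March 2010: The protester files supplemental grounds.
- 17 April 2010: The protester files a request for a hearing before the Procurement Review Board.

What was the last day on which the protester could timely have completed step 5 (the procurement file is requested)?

22 February 2010

Step 5 runs from 21 December 2009, when the statement of grounds is filed. 63 days after 21 December 2009 is 22 February 2010.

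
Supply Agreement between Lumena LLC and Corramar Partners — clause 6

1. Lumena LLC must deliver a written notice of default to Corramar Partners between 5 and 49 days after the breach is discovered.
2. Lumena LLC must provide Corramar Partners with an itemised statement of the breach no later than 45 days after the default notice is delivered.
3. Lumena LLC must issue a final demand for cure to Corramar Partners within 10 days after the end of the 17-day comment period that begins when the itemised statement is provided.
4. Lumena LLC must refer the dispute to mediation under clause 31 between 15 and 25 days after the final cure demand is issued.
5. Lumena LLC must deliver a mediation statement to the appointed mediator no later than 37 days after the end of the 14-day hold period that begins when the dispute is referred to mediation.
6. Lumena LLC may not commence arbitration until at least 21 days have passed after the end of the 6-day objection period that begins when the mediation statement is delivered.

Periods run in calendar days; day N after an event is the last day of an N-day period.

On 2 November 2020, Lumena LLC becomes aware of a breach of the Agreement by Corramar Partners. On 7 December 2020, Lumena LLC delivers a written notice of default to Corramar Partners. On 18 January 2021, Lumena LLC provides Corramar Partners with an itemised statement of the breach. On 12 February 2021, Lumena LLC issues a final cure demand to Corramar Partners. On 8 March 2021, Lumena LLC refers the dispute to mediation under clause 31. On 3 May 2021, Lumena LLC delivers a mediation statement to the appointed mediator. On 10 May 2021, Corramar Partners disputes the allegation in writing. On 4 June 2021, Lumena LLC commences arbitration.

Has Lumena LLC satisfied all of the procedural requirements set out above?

No

Step 1: the window is 5–49 days after 2 November 2020 (when the breach is discovered), so 7 November 2020 through 21 December 2020; 7 December 2020 falls inside that range.
Step 2: 45 days after 7 December 2020 (when the default notice is delivered) is 21 January 2021; 18 January 2021 is within that limit.
Step 3: 10 days after 4 February 2021 (end of the 17-day comment period, which began when the itemised statement is provided on 18 January 2021) is 14 February 2021; done 12 February 2021 — timely.
Step 4: the window is 15–25 days after 12 February 2021 (when the final cure demand is issued), so 27 February 2021 through 9 March 2021; done 8 March 2021, which is between those dates.
Step 5: 37 days after 22 March 2021 (end of the 14-day hold period, which began when the dispute is referred to mediation on 8 March 2021) is 28 April 2021; done 3 May 2021 — 5 days late.
Later steps need not be reached.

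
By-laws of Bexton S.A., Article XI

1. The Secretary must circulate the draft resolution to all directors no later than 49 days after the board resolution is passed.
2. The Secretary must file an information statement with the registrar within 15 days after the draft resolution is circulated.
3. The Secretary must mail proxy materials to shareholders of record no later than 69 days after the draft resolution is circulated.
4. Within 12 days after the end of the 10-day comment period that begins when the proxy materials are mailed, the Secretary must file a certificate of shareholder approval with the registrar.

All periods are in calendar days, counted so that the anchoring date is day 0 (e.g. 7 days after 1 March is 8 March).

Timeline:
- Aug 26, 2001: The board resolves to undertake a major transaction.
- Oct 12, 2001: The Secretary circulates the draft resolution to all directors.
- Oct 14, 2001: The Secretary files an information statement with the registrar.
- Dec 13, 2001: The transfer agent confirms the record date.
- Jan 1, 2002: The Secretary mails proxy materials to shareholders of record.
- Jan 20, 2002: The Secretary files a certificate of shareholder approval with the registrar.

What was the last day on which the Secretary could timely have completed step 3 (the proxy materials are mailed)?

Dec 20, 2001

Step 3 runs from Oct 12, 2001, when the draft resolution is circulated. 69 days after Oct 12, 2001 is Dec 20, 2001.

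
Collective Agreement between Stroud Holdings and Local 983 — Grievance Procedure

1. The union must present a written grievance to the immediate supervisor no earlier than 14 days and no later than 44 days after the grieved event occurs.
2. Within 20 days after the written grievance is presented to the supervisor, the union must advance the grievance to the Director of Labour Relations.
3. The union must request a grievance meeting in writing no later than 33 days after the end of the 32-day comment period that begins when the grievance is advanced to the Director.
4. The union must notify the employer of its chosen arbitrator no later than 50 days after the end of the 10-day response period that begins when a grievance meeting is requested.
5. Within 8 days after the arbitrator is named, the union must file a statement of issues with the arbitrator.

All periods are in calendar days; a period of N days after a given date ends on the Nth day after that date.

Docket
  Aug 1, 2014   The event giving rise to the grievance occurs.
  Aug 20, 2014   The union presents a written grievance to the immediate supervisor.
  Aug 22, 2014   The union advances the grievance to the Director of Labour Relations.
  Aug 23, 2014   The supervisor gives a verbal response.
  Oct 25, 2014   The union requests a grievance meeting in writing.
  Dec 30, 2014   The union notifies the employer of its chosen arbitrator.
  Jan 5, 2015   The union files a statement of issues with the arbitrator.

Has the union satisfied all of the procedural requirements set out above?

No

Step 1 — 14 and 44 days from Aug 1, 2014 (when the grieved event occurs) are Aug 15, 2014 and Sep 14, 2014 respectively; done Aug 20, 2014, which is between those dates.
Step 2 — counting 20 days from Aug 20, 2014 (when the written grievance is presented to the supervisor) gives a deadline of Sep 9, 2014; completed Aug 22, 2014, before the deadline.
Step 3 — counting 33 days from Sep 23, 2014 (end of the 32-day comment period, which began when the grievance is advanced to the Director on Aug 22, 2014) gives a deadline of Oct 26, 2014; done Oct 25, 2014 — timely.
Step 4 — counting 50 days from Nov 4, 2014 (end of the 10-day response period, which began when a grievance meeting is requested on Oct 25, 2014) gives a deadline of Dec 24, 2014; done Dec 30, 2014 — 6 days late.
No need to go further; step 4 was not satisfied.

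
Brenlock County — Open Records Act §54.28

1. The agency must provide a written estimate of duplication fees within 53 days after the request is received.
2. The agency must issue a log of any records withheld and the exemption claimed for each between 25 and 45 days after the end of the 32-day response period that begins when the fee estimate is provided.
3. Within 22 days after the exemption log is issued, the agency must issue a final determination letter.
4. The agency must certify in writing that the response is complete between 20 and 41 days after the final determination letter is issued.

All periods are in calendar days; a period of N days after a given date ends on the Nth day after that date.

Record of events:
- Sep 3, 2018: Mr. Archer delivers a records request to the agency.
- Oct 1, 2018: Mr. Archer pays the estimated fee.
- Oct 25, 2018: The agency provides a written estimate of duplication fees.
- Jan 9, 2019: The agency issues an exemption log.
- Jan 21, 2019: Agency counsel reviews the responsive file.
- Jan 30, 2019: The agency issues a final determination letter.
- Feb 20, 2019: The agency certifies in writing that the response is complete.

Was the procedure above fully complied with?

Yes

Step 1: 53 days after Sep 3, 2018 (when the request is received) is Oct 26, 2018; done Oct 25, 2018 — timely.
Step 2: the window is 25–45 days after Nov 26, 2018 (end of the 32-day response period, which began when the fee estimate is provided on Oct 25, 2018), so Dec 21, 2018 through Jan 10, 2019; done Jan 9, 2019 — within the window.
Step 3: 22 days after Jan 9, 2019 (when the exemption log is issued) is Jan 31, 2019; completed Jan 30, 2019, before the deadline.
Step 4: the window is 20–41 days after Jan 30, 2019 (when the final determination letter is issued), so Feb 19, 2019 through Mar 12, 2019; done Feb 20, 2019 — within the window.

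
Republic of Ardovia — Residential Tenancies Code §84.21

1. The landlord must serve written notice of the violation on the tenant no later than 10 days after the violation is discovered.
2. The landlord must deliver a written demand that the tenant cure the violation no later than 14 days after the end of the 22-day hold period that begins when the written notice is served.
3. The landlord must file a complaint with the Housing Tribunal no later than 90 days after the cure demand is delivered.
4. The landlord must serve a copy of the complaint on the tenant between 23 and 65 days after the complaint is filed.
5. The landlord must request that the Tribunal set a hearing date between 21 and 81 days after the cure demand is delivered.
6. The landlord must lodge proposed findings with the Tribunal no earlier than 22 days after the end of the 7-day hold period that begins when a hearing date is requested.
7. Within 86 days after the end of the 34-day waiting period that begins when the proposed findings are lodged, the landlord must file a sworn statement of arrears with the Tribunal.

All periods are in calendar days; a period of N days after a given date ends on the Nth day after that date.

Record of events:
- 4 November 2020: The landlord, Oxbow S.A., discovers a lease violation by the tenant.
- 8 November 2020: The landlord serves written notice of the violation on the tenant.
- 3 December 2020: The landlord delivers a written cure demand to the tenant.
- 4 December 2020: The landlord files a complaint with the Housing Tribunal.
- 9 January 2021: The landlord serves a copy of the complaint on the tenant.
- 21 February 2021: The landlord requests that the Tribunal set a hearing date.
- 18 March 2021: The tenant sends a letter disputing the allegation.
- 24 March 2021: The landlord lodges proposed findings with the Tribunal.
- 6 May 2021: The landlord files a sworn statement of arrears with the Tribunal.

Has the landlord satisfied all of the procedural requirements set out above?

Yes

Step 1: 10 days after 4 November 2020 (when the violation is discovered) is 14 November 2020; 8 November 2020 is within that limit.
Step 2: 14 days after 30 November 2020 (end of the 22-day hold period, which began when the written notice is served on 8 November 2020) is 14 December 2020; completed 3 December 2020, before the deadline.
Step 3: 90 days after 3 December 2020 (when the cure demand is delivered) is 3 March 2021; done 4 December 2020 — timely.
Step 4: the window is 23–65 days after 4 December 2020 (when the complaint is filed), so 27 December 2020 through 7 February 2021; done 9 January 2021 — within the window.
Step 5: the window is 21–81 days after 3 December 2020 (when the cure demand is delivered), so 24 December 2020 through 22 February 2021; 21 February 2021 falls inside that range.
Step 6: the earliest permitted date is 22 days after 28 February 2021 (end of the 7-day hold period, which began when a hearing date is requested on 21 February 2021), i.e. 22 March 2021; 24 March 2021 is on or after that date.
Step 7: 86 days after 27 April 2021 (end of the 34-day waiting period, which began when the proposed findings are lodged on 24 March 2021) is 22 July 2021; 6 May 2021 is within that limit.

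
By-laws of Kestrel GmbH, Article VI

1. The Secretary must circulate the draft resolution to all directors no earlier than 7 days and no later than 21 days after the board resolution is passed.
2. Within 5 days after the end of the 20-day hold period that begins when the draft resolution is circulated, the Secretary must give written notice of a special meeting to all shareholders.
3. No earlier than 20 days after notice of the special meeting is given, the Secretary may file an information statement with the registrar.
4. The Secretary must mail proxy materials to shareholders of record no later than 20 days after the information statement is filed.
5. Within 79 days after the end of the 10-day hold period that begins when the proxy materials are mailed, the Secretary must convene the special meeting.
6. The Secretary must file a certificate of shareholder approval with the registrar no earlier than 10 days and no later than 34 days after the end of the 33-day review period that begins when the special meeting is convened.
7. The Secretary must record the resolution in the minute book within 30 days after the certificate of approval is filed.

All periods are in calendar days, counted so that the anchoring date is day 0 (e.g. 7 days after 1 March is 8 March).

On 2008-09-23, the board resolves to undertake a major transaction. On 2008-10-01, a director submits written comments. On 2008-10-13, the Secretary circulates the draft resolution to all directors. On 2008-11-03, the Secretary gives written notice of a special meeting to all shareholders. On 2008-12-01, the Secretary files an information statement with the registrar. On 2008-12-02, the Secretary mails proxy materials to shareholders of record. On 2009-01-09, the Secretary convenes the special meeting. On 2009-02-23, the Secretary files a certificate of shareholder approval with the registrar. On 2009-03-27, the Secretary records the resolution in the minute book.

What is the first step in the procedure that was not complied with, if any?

Step 7

Step 1 — 7 and 21 days from 2008-09-23 (when the board resolution is passed) are 2008-09-30 and 2008-10-14 respectively; 2008-10-13 falls inside that range.
Step 2 — counting 5 days from 2008-11-02 (end of the 20-day hold period, which began when the draft resolution is circulated on 2008-10-13) gives a deadline of 2008-11-07; done 2008-11-03 — timely.
Step 3 — must wait 20 days from 2008-11-03 (when notice of the special meeting is given), so not before 2008-11-23; 2008-12-01 is on or after that date.
Step 4 — counting 20 days from 2008-12-01 (when the information statement is filed) gives a deadline of 2008-12-21; done 2008-12-02 — timely.
Step 5 — counting 79 days from 2008-12-12 (end of the 10-day hold period, which began when the proxy materials are mailed on 2008-12-02) gives a deadline of 2009-03-01; 2009-01-09 is within that limit.
Step 6 — 10 and 34 days from 2009-02-11 (end of the 33-day review period, which began when the special meeting is convened on 2009-01-09) are 2009-02-21 and 2009-03-17 respectively; done 2009-02-23 — within the window.
Step 7 — counting 30 days from 2009-02-23 (when the certificate of approval is filed) gives a deadline of 2009-03-25; not done until 2009-03-27, 2 days after the deadline.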